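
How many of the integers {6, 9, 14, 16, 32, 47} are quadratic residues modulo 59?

2

(6/59) = -1 → non-residue.
(9/59) = +1 → QR.
(14/59) = -1 → non-residue.
(16/59) = +1 → QR.
(32/59) = -1 → non-residue.
(47/59) = -1 → non-residue.
Total quadratic residues among the 6: 2.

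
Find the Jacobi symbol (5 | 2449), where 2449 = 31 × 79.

Reciprocity: 5 ≡ 1 and 2449 ≡ 1 (mod 4), so (5/2449) = +(2449/5).
Reduce top mod 5: now compute (4/5).
Pull out 2^2: since 5 ≡ 5 (mod 8), (2/5) = -1, so (2/5)^2 = +1.
Reached (1/5) = 1. Collecting the sign flips along the way, the symbol is +1.

1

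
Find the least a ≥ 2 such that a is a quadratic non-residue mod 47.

5

(2/47) = +1, so 2 is a residue.
(3/47) = +1, so 3 is a residue.
(4/47) = +1, so 4 is a residue.
(5/47) = −1, so 5 is the smallest positive non-residue mod 47.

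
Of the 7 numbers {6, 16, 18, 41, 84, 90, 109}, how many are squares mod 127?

4

(6/127) = -1 → non-residue.
(16/127) = +1 → QR.
(18/127) = +1 → QR.
(41/127) = +1 → QR.
(84/127) = +1 → QR.
(90/127) = -1 → non-residue.
(109/127) = -1 → non-residue.
Total quadratic residues among the 7: 4.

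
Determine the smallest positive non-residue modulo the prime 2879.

(2/2879) = +1, so 2 is a residue.
(3/2879) = +1, so 3 is a residue.
(4/2879) = +1, so 4 is a residue.
(5/2879) = +1, so 5 is a residue.
(6/2879) = +1, so 6 is a residue.
(7/2879) = −1, so 7 is the smallest positive non-residue mod 2879.

7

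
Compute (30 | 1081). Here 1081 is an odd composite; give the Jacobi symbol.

Pull out 2: since 1081 ≡ 1 (mod 8), (2/1081) = +1.
Reciprocity: 15 ≡ 3 and 1081 ≡ 1 (mod 4), so (15/1081) = +(1081/15).
Reduce top mod 15: now compute (1/15).
Reached (1/15) = 1. Collecting the sign flips along the way, the symbol is +1.

1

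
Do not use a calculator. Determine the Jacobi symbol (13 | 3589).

Reciprocity: 13 ≡ 1 and 3589 ≡ 1 (mod 4), so (13/3589) = +(3589/13).
Reduce top mod 13: now compute (1/13).
Reached (1/13) = 1. Collecting the sign flips along the way, the symbol is +1.

1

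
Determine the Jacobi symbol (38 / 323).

0

Pull out 2: since 323 ≡ 3 (mod 8), (2/323) = -1.
Reciprocity: 19 ≡ 3 and 323 ≡ 3 (mod 4), so (19/323) = −(323/19).
Reduce top mod 19: now compute (0/19).
Top reduces to 0: gcd > 1, so the symbol is 0.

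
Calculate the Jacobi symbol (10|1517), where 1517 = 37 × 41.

Pull out 2: since 1517 ≡ 5 (mod 8), (2/1517) = -1.
Reciprocity: 5 ≡ 1 and 1517 ≡ 1 (mod 4), so (5/1517) = +(1517/5).
Reduce top mod 5: now compute (2/5).
Pull out 2: since 5 ≡ 5 (mod 8), (2/5) = -1.
Reached (1/5) = 1. Collecting the sign flips along the way, the symbol is +1.

1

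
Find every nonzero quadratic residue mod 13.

1,3,4,9,10,12

Square k = 1,…,6 (k and 13−k give the same square):
1²=1, 2²=4, 3²=9, 4²≡3, 5²≡12, 6²≡10 (mod 13).
So the quadratic residues mod 13 are {1, 3, 4, 9, 10, 12}.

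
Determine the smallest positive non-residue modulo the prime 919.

3

(2/919) = +1, so 2 is a residue.
(3/919) = −1, so 3 is the smallest positive non-residue mod 919.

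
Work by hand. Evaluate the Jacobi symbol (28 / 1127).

0

Pull out 2^2: since 1127 ≡ 7 (mod 8), (2/1127) = +1, so (2/1127)^2 = +1.
Reciprocity: 7 ≡ 3 and 1127 ≡ 3 (mod 4), so (7/1127) = −(1127/7).
Reduce top mod 7: now compute (0/7).
Top reduces to 0: gcd > 1, so the symbol is 0.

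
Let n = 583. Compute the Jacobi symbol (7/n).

-1

Reciprocity: 7 ≡ 3 and 583 ≡ 3 (mod 4), so (7/583) = −(583/7).
Reduce top mod 7: now compute (2/7).
Pull out 2: since 7 ≡ 7 (mod 8), (2/7) = +1.
Reached (1/7) = 1. Collecting the sign flips along the way, the symbol is -1.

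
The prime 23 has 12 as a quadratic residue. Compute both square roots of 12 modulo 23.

9, 14

Since 23 ≡ 3 (mod 4), a square root of 12 is 12^((23+1)/4) = 12^6 mod 23.
Repeated squaring: 12^2≡6, 12^4≡13 (mod 23).
12^6 = 12^(4+2) ≡ 9 (mod 23).
Check: 9² = 81 ≡ 12 (mod 23). The two roots are 9 and 14.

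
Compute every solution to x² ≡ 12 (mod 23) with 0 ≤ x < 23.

9, 14

Since 23 ≡ 3 (mod 4), a square root of 12 is 12^((23+1)/4) = 12^6 mod 23.
Repeated squaring: 12^2≡6, 12^4≡13 (mod 23).
12^6 = 12^(4+2) ≡ 9 (mod 23).
Check: 9² = 81 ≡ 12 (mod 23). The two roots are 9 and 14.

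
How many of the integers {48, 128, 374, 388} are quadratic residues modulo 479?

3

(48/479) = +1 → QR.
(128/479) = +1 → QR.
(374/479) = -1 → non-residue.
(388/479) = +1 → QR.
Total quadratic residues among the 4: 3.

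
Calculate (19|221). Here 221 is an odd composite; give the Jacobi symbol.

Reciprocity: 19 ≡ 3 and 221 ≡ 1 (mod 4), so (19/221) = +(221/19).
Reduce top mod 19: now compute (12/19).
Pull out 2^2: since 19 ≡ 3 (mod 8), (2/19) = -1, so (2/19)^2 = +1.
Reciprocity: 3 ≡ 3 and 19 ≡ 3 (mod 4), so (3/19) = −(19/3).
Reduce top mod 3: now compute (1/3).
Reached (1/3) = 1. Collecting the sign flips along the way, the symbol is -1.

-1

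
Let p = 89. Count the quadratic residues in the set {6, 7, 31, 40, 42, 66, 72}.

(6/89) = -1 → non-residue.
(7/89) = -1 → non-residue.
(31/89) = -1 → non-residue.
(40/89) = +1 → QR.
(42/89) = +1 → QR.
(66/89) = -1 → non-residue.
(72/89) = +1 → QR.
Total quadratic residues among the 7: 3.

3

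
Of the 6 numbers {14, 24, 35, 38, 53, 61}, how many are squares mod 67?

3

(14/67) = +1 → QR.
(24/67) = +1 → QR.
(35/67) = +1 → QR.
(38/67) = -1 → non-residue.
(53/67) = -1 → non-residue.
(61/67) = -1 → non-residue.
Total quadratic residues among the 6: 3.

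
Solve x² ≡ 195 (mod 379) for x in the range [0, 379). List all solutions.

86, 293

Since 379 ≡ 3 (mod 4), a square root of 195 is 195^((379+1)/4) = 195^95 mod 379.
Repeated squaring: 195^2≡125, 195^4≡86, 195^8≡195, 195^16≡125, 195^32≡86, 195^64≡195 (mod 379).
195^95 = 195^(64+16+8+4+2+1) ≡ 86 (mod 379).
Check: 86² = 7396 ≡ 195 (mod 379). The two roots are 86 and 293.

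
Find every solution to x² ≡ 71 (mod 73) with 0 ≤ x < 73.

12, 61

73 ≡ 1 (mod 4), so we find a root by search.
Trying successive values, 12² = 144 ≡ 71 (mod 73). The other root is 73 − 12 = 61.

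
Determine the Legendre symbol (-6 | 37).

-1

First reduce: -6 ≡ 31 (mod 37).
Reciprocity: 31 ≡ 3 and 37 ≡ 1 (mod 4), so (31/37) = +(37/31).
Reduce top mod 31: now compute (6/31).
Pull out 2: since 31 ≡ 7 (mod 8), (2/31) = +1.
Reciprocity: 3 ≡ 3 and 31 ≡ 3 (mod 4), so (3/31) = −(31/3).
Reduce top mod 3: now compute (1/3).
Reached (1/3) = 1. Collecting the sign flips along the way, the symbol is -1.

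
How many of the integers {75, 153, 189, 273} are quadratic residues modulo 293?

2

(75/293) = -1 → non-residue.
(153/293) = +1 → QR.
(189/293) = +1 → QR.
(273/293) = -1 → non-residue.
Total quadratic residues among the 4: 2.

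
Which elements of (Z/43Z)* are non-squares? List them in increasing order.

Square k = 1,…,21 (k and 43−k give the same square):
1²=1, 2²=4, 3²=9, 4²=16, 5²=25, 6²=36, 7²≡6, 8²≡21, 9²≡38, 10²≡14, 11²≡35, 12²≡15, 13²≡40, 14²≡24, 15²≡10, 16²≡41, 17²≡31, 18²≡23, 19²≡17, 20²≡13, 21²≡11 (mod 43).
The residues are {1, 4, 6, 9, 10, 11, 13, 14, 15, 16, 17, 21, 23, 24, 25, 31, 35, 36, 38, 40, 41}; the non-residues are the remaining 21 nonzero classes.

2,3,5,7,8,12,18,19,20,22,26,27,28,29,30,32,33,34,37,39,42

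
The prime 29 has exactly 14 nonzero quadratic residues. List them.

Square k = 1,…,14 (k and 29−k give the same square):
1²=1, 2²=4, 3²=9, 4²=16, 5²=25, 6²≡7, 7²≡20, 8²≡6, 9²≡23, 10²≡13, 11²≡5, 12²≡28, 13²≡24, 14²≡22 (mod 29).
So the quadratic residues mod 29 are {1, 4, 5, 6, 7, 9, 13, 16, 20, 22, 23, 24, 25, 28}.

1,4,5,6,7,9,13,16,20,22,23,24,25,28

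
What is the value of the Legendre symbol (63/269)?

Euler's criterion: (63/269) ≡ 63^134 (mod 269).
63^2 ≡ 203 (mod 269)
63^4 ≡ 52 (mod 269)
63^8 ≡ 14 (mod 269)
63^16 ≡ 196 (mod 269)
63^32 ≡ 218 (mod 269)
63^64 ≡ 180 (mod 269)
63^128 ≡ 120 (mod 269)
63^134 = 63^(128+4+2) ≡ 268 (mod 269).
Result is 268 ≡ −1, so (63/269) = −1.

-1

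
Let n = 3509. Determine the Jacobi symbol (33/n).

Reciprocity: 33 ≡ 1 and 3509 ≡ 1 (mod 4), so (33/3509) = +(3509/33).
Reduce top mod 33: now compute (11/33).
Reciprocity: 11 ≡ 3 and 33 ≡ 1 (mod 4), so (11/33) = +(33/11).
Reduce top mod 11: now compute (0/11).
Top reduces to 0: gcd > 1, so the symbol is 0.

0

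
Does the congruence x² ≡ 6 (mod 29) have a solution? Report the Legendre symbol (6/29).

Pull out 2: since 29 ≡ 5 (mod 8), (2/29) = -1.
Reciprocity: 3 ≡ 3 and 29 ≡ 1 (mod 4), so (3/29) = +(29/3).
Reduce top mod 3: now compute (2/3).
Pull out 2: since 3 ≡ 3 (mod 8), (2/3) = -1.
Reached (1/3) = 1. Collecting the sign flips along the way, the symbol is +1.

1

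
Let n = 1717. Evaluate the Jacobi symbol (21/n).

Reciprocity: 21 ≡ 1 and 1717 ≡ 1 (mod 4), so (21/1717) = +(1717/21).
Reduce top mod 21: now compute (16/21).
Pull out 2^4: since 21 ≡ 5 (mod 8), (2/21) = -1, so (2/21)^4 = +1.
Reached (1/21) = 1. Collecting the sign flips along the way, the symbol is +1.

1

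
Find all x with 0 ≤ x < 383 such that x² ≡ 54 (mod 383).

Since 383 ≡ 3 (mod 4), a square root of 54 is 54^((383+1)/4) = 54^96 mod 383.
Repeated squaring: 54^2≡235, 54^4≡73, 54^8≡350, 54^16≡323, 54^32≡153, 54^64≡46 (mod 383).
54^96 = 54^(64+32) ≡ 144 (mod 383).
Check: 144² = 20736 ≡ 54 (mod 383). The two roots are 144 and 239.

144, 239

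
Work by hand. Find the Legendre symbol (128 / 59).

-1

First reduce: 128 ≡ 10 (mod 59).
Pull out 2: since 59 ≡ 3 (mod 8), (2/59) = -1.
Reciprocity: 5 ≡ 1 and 59 ≡ 3 (mod 4), so (5/59) = +(59/5).
Reduce top mod 5: now compute (4/5).
Pull out 2^2: since 5 ≡ 5 (mod 8), (2/5) = -1, so (2/5)^2 = +1.
Reached (1/5) = 1. Collecting the sign flips along the way, the symbol is -1.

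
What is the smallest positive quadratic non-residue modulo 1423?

(2/1423) = +1, so 2 is a residue.
(3/1423) = −1, so 3 is the smallest positive non-residue mod 1423.

3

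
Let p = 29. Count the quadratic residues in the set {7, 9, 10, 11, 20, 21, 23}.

(7/29) = +1 → QR.
(9/29) = +1 → QR.
(10/29) = -1 → non-residue.
(11/29) = -1 → non-residue.
(20/29) = +1 → QR.
(21/29) = -1 → non-residue.
(23/29) = +1 → QR.
Total quadratic residues among the 7: 4.

4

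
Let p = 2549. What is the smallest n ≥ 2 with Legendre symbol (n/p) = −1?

(2/2549) = −1, so 2 is the smallest positive non-residue mod 2549.

2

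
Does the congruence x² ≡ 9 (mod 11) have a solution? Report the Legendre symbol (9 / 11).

Reciprocity: 9 ≡ 1 and 11 ≡ 3 (mod 4), so (9/11) = +(11/9).
Reduce top mod 9: now compute (2/9).
Pull out 2: since 9 ≡ 1 (mod 8), (2/9) = +1.
Reached (1/9) = 1. Collecting the sign flips along the way, the symbol is +1.

1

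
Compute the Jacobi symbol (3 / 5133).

0

Reciprocity: 3 ≡ 3 and 5133 ≡ 1 (mod 4), so (3/5133) = +(5133/3).
Reduce top mod 3: now compute (0/3).
Top reduces to 0: gcd > 1, so the symbol is 0.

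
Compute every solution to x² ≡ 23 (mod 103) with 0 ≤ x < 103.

Since 103 ≡ 3 (mod 4), a square root of 23 is 23^((103+1)/4) = 23^26 mod 103.
Repeated squaring: 23^2≡14, 23^4≡93, 23^8≡100, 23^16≡9 (mod 103).
23^26 = 23^(16+8+2) ≡ 34 (mod 103).
Check: 34² = 1156 ≡ 23 (mod 103). The two roots are 34 and 69.

34, 69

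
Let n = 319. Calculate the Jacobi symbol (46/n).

1

Pull out 2: since 319 ≡ 7 (mod 8), (2/319) = +1.
Reciprocity: 23 ≡ 3 and 319 ≡ 3 (mod 4), so (23/319) = −(319/23).
Reduce top mod 23: now compute (20/23).
Pull out 2^2: since 23 ≡ 7 (mod 8), (2/23) = +1, so (2/23)^2 = +1.
Reciprocity: 5 ≡ 1 and 23 ≡ 3 (mod 4), so (5/23) = +(23/5).
Reduce top mod 5: now compute (3/5).
Reciprocity: 3 ≡ 3 and 5 ≡ 1 (mod 4), so (3/5) = +(5/3).
Reduce top mod 3: now compute (2/3).
Pull out 2: since 3 ≡ 3 (mod 8), (2/3) = -1.
Reached (1/3) = 1. Collecting the sign flips along the way, the symbol is +1.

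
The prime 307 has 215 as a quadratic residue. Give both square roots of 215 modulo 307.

109, 198

Since 307 ≡ 3 (mod 4), a square root of 215 is 215^((307+1)/4) = 215^77 mod 307.
Repeated squaring: 215^2≡175, 215^4≡232, 215^8≡99, 215^16≡284, 215^32≡222, 215^64≡164 (mod 307).
215^77 = 215^(64+8+4+1) ≡ 109 (mod 307).
Check: 109² = 11881 ≡ 215 (mod 307). The two roots are 109 and 198.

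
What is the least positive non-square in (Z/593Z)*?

(2/593) = +1, so 2 is a residue.
(3/593) = −1, so 3 is the smallest positive non-residue mod 593.

3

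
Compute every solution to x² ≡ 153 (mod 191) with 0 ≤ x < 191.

Since 191 ≡ 3 (mod 4), a square root of 153 is 153^((191+1)/4) = 153^48 mod 191.
Repeated squaring: 153^2≡107, 153^4≡180, 153^8≡121, 153^16≡125, 153^32≡154 (mod 191).
153^48 = 153^(32+16) ≡ 150 (mod 191).
Check: 150² = 22500 ≡ 153 (mod 191). The two roots are 41 and 150.

41, 150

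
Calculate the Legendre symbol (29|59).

1

Reciprocity: 29 ≡ 1 and 59 ≡ 3 (mod 4), so (29/59) = +(59/29).
Reduce top mod 29: now compute (1/29).
Reached (1/29) = 1. Collecting the sign flips along the way, the symbol is +1.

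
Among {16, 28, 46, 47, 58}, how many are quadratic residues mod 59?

3

(16/59) = +1 → QR.
(28/59) = +1 → QR.
(46/59) = +1 → QR.
(47/59) = -1 → non-residue.
(58/59) = -1 → non-residue.
Total quadratic residues among the 5: 3.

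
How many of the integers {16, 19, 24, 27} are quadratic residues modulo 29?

(16/29) = +1 → QR.
(19/29) = -1 → non-residue.
(24/29) = +1 → QR.
(27/29) = -1 → non-residue.
Total quadratic residues among the 4: 2.

2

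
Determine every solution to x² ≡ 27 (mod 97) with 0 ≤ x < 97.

30, 67

97 ≡ 1 (mod 4), so we find a root by search.
Trying successive values, 30² = 900 ≡ 27 (mod 97). The other root is 97 − 30 = 67.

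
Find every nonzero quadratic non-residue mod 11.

Square k = 1,…,5 (k and 11−k give the same square):
1²=1, 2²=4, 3²=9, 4²≡5, 5²≡3 (mod 11).
The residues are {1, 3, 4, 5, 9}; the non-residues are the remaining 5 nonzero classes.

2, 6, 7, 8, 10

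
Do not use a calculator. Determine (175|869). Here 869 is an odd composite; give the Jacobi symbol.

1

Reciprocity: 175 ≡ 3 and 869 ≡ 1 (mod 4), so (175/869) = +(869/175).
Reduce top mod 175: now compute (169/175).
Reciprocity: 169 ≡ 1 and 175 ≡ 3 (mod 4), so (169/175) = +(175/169).
Reduce top mod 169: now compute (6/169).
Pull out 2: since 169 ≡ 1 (mod 8), (2/169) = +1.
Reciprocity: 3 ≡ 3 and 169 ≡ 1 (mod 4), so (3/169) = +(169/3).
Reduce top mod 3: now compute (1/3).
Reached (1/3) = 1. Collecting the sign flips along the way, the symbol is +1.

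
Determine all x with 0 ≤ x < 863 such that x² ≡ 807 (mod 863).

261, 602

Since 863 ≡ 3 (mod 4), a square root of 807 is 807^((863+1)/4) = 807^216 mod 863.
Repeated squaring: 807^2≡547, 807^4≡611, 807^8≡505, 807^16≡440, 807^32≡288, 807^64≡96, 807^128≡586 (mod 863).
807^216 = 807^(128+64+16+8) ≡ 261 (mod 863).
Check: 261² = 68121 ≡ 807 (mod 863). The two roots are 261 and 602.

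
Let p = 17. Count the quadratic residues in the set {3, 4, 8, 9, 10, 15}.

(3/17) = -1 → non-residue.
(4/17) = +1 → QR.
(8/17) = +1 → QR.
(9/17) = +1 → QR.
(10/17) = -1 → non-residue.
(15/17) = +1 → QR.
Total quadratic residues among the 6: 4.

4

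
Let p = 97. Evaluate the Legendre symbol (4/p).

1

Pull out 2^2: since 97 ≡ 1 (mod 8), (2/97) = +1, so (2/97)^2 = +1.
Reached (1/97) = 1. Collecting the sign flips along the way, the symbol is +1.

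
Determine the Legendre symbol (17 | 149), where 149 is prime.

Reciprocity: 17 ≡ 1 and 149 ≡ 1 (mod 4), so (17/149) = +(149/17).
Reduce top mod 17: now compute (13/17).
Reciprocity: 13 ≡ 1 and 17 ≡ 1 (mod 4), so (13/17) = +(17/13).
Reduce top mod 13: now compute (4/13).
Pull out 2^2: since 13 ≡ 5 (mod 8), (2/13) = -1, so (2/13)^2 = +1.
Reached (1/13) = 1. Collecting the sign flips along the way, the symbol is +1.

1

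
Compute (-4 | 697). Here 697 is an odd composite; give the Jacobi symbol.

First reduce: -4 ≡ 693 (mod 697).
Reciprocity: 693 ≡ 1 and 697 ≡ 1 (mod 4), so (693/697) = +(697/693).
Reduce top mod 693: now compute (4/693).
Pull out 2^2: since 693 ≡ 5 (mod 8), (2/693) = -1, so (2/693)^2 = +1.
Reached (1/693) = 1. Collecting the sign flips along the way, the symbol is +1.

1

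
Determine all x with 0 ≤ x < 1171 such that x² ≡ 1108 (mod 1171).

Since 1171 ≡ 3 (mod 4), a square root of 1108 is 1108^((1171+1)/4) = 1108^293 mod 1171.
Repeated squaring: 1108^2≡456, 1108^4≡669, 1108^8≡239, 1108^16≡913, 1108^32≡988, 1108^64≡701, 1108^128≡752, 1108^256≡1082 (mod 1171).
1108^293 = 1108^(256+32+4+1) ≡ 208 (mod 1171).
Check: 208² = 43264 ≡ 1108 (mod 1171). The two roots are 208 and 963.

208, 963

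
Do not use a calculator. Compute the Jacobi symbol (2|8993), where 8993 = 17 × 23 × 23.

1

Pull out 2: since 8993 ≡ 1 (mod 8), (2/8993) = +1.
Reached (1/8993) = 1. Collecting the sign flips along the way, the symbol is +1.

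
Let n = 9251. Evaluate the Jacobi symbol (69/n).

Reciprocity: 69 ≡ 1 and 9251 ≡ 3 (mod 4), so (69/9251) = +(9251/69).
Reduce top mod 69: now compute (5/69).
Reciprocity: 5 ≡ 1 and 69 ≡ 1 (mod 4), so (5/69) = +(69/5).
Reduce top mod 5: now compute (4/5).
Pull out 2^2: since 5 ≡ 5 (mod 8), (2/5) = -1, so (2/5)^2 = +1.
Reached (1/5) = 1. Collecting the sign flips along the way, the symbol is +1.

1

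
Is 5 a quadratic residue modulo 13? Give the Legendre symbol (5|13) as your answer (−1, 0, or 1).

Euler's criterion: (5/13) ≡ 5^6 (mod 13).
5^2 ≡ 12 (mod 13)
5^4 ≡ 1 (mod 13)
5^6 = 5^(4+2) ≡ 12 (mod 13).
Result is 12 ≡ −1, so (5/13) = −1.

-1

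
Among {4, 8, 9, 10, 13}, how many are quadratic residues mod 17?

(4/17) = +1 → QR.
(8/17) = +1 → QR.
(9/17) = +1 → QR.
(10/17) = -1 → non-residue.
(13/17) = +1 → QR.
Total quadratic residues among the 5: 4.

4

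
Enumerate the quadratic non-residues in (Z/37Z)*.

2 5 6 8 13 14 15 17 18 19 20 22 23 24 29 31 32 35

Square k = 1,…,18 (k and 37−k give the same square):
1²=1, 2²=4, 3²=9, 4²=16, 5²=25, 6²=36, 7²≡12, 8²≡27, 9²≡7, 10²≡26, 11²≡10, 12²≡33, 13²≡21, 14²≡11, 15²≡3, 16²≡34, 17²≡30, 18²≡28 (mod 37).
The residues are {1, 3, 4, 7, 9, 10, 11, 12, 16, 21, 25, 26, 27, 28, 30, 33, 34, 36}; the non-residues are the remaining 18 nonzero classes.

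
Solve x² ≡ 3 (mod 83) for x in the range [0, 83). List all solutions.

Since 83 ≡ 3 (mod 4), a square root of 3 is 3^((83+1)/4) = 3^21 mod 83.
Repeated squaring: 3^2≡9, 3^4≡81, 3^8≡4, 3^16≡16 (mod 83).
3^21 = 3^(16+4+1) ≡ 70 (mod 83).
Check: 70² = 4900 ≡ 3 (mod 83). The two roots are 13 and 70.

13, 70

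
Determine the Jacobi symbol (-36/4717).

First reduce: -36 ≡ 4681 (mod 4717).
Reciprocity: 4681 ≡ 1 and 4717 ≡ 1 (mod 4), so (4681/4717) = +(4717/4681).
Reduce top mod 4681: now compute (36/4681).
Pull out 2^2: since 4681 ≡ 1 (mod 8), (2/4681) = +1, so (2/4681)^2 = +1.
Reciprocity: 9 ≡ 1 and 4681 ≡ 1 (mod 4), so (9/4681) = +(4681/9).
Reduce top mod 9: now compute (1/9).
Reached (1/9) = 1. Collecting the sign flips along the way, the symbol is +1.

1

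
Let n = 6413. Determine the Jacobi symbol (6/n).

1

Pull out 2: since 6413 ≡ 5 (mod 8), (2/6413) = -1.
Reciprocity: 3 ≡ 3 and 6413 ≡ 1 (mod 4), so (3/6413) = +(6413/3).
Reduce top mod 3: now compute (2/3).
Pull out 2: since 3 ≡ 3 (mod 8), (2/3) = -1.
Reached (1/3) = 1. Collecting the sign flips along the way, the symbol is +1.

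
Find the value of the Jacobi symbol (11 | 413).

Reciprocity: 11 ≡ 3 and 413 ≡ 1 (mod 4), so (11/413) = +(413/11).
Reduce top mod 11: now compute (6/11).
Pull out 2: since 11 ≡ 3 (mod 8), (2/11) = -1.
Reciprocity: 3 ≡ 3 and 11 ≡ 3 (mod 4), so (3/11) = −(11/3).
Reduce top mod 3: now compute (2/3).
Pull out 2: since 3 ≡ 3 (mod 8), (2/3) = -1.
Reached (1/3) = 1. Collecting the sign flips along the way, the symbol is -1.

-1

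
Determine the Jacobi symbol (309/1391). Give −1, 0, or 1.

-1

Reciprocity: 309 ≡ 1 and 1391 ≡ 3 (mod 4), so (309/1391) = +(1391/309).
Reduce top mod 309: now compute (155/309).
Reciprocity: 155 ≡ 3 and 309 ≡ 1 (mod 4), so (155/309) = +(309/155).
Reduce top mod 155: now compute (154/155).
Pull out 2: since 155 ≡ 3 (mod 8), (2/155) = -1.
Reciprocity: 77 ≡ 1 and 155 ≡ 3 (mod 4), so (77/155) = +(155/77).
Reduce top mod 77: now compute (1/77).
Reached (1/77) = 1. Collecting the sign flips along the way, the symbol is -1.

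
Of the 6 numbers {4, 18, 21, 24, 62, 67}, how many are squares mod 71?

3

(4/71) = +1 → QR.
(18/71) = +1 → QR.
(21/71) = -1 → non-residue.
(24/71) = +1 → QR.
(62/71) = -1 → non-residue.
(67/71) = -1 → non-residue.
Total quadratic residues among the 6: 3.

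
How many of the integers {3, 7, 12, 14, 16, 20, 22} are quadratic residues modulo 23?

(3/23) = +1 → QR.
(7/23) = -1 → non-residue.
(12/23) = +1 → QR.
(14/23) = -1 → non-residue.
(16/23) = +1 → QR.
(20/23) = -1 → non-residue.
(22/23) = -1 → non-residue.
Total quadratic residues among the 7: 3.

3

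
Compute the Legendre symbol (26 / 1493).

1

Pull out 2: since 1493 ≡ 5 (mod 8), (2/1493) = -1.
Reciprocity: 13 ≡ 1 and 1493 ≡ 1 (mod 4), so (13/1493) = +(1493/13).
Reduce top mod 13: now compute (11/13).
Reciprocity: 11 ≡ 3 and 13 ≡ 1 (mod 4), so (11/13) = +(13/11).
Reduce top mod 11: now compute (2/11).
Pull out 2: since 11 ≡ 3 (mod 8), (2/11) = -1.
Reached (1/11) = 1. Collecting the sign flips along the way, the symbol is +1.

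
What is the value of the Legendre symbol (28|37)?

Pull out 2^2: since 37 ≡ 5 (mod 8), (2/37) = -1, so (2/37)^2 = +1.
Reciprocity: 7 ≡ 3 and 37 ≡ 1 (mod 4), so (7/37) = +(37/7).
Reduce top mod 7: now compute (2/7).
Pull out 2: since 7 ≡ 7 (mod 8), (2/7) = +1.
Reached (1/7) = 1. Collecting the sign flips along the way, the symbol is +1.

1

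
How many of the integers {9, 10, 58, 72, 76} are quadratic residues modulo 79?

4

(9/79) = +1 → QR.
(10/79) = +1 → QR.
(58/79) = -1 → non-residue.
(72/79) = +1 → QR.
(76/79) = +1 → QR.
Total quadratic residues among the 5: 4.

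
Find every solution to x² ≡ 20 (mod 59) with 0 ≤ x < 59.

Since 59 ≡ 3 (mod 4), a square root of 20 is 20^((59+1)/4) = 20^15 mod 59.
Repeated squaring: 20^2≡46, 20^4≡51, 20^8≡5 (mod 59).
20^15 = 20^(8+4+2+1) ≡ 16 (mod 59).
Check: 16² = 256 ≡ 20 (mod 59). The two roots are 16 and 43.

16, 43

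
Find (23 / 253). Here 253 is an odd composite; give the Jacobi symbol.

Reciprocity: 23 ≡ 3 and 253 ≡ 1 (mod 4), so (23/253) = +(253/23).
Reduce top mod 23: now compute (0/23).
Top reduces to 0: gcd > 1, so the symbol is 0.

0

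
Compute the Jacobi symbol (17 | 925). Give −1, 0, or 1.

Reciprocity: 17 ≡ 1 and 925 ≡ 1 (mod 4), so (17/925) = +(925/17).
Reduce top mod 17: now compute (7/17).
Reciprocity: 7 ≡ 3 and 17 ≡ 1 (mod 4), so (7/17) = +(17/7).
Reduce top mod 7: now compute (3/7).
Reciprocity: 3 ≡ 3 and 7 ≡ 3 (mod 4), so (3/7) = −(7/3).
Reduce top mod 3: now compute (1/3).
Reached (1/3) = 1. Collecting the sign flips along the way, the symbol is -1.

-1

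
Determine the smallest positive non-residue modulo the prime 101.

2

(2/101) = −1, so 2 is the smallest positive non-residue mod 101.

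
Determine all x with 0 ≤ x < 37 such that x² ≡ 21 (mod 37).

13, 24

37 ≡ 1 (mod 4), so we find a root by search.
Trying successive values, 13² = 169 ≡ 21 (mod 37). The other root is 37 − 13 = 24.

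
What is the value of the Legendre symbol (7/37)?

1

Euler's criterion: (7/37) ≡ 7^18 (mod 37).
7^2 ≡ 12 (mod 37)
7^4 ≡ 33 (mod 37)
7^8 ≡ 16 (mod 37)
7^16 ≡ 34 (mod 37)
7^18 = 7^(16+2) ≡ 1 (mod 37).
Result is 1, so (7/37) = 1.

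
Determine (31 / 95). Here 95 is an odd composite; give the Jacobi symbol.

Reciprocity: 31 ≡ 3 and 95 ≡ 3 (mod 4), so (31/95) = −(95/31).
Reduce top mod 31: now compute (2/31).
Pull out 2: since 31 ≡ 7 (mod 8), (2/31) = +1.
Reached (1/31) = 1. Collecting the sign flips along the way, the symbol is -1.

-1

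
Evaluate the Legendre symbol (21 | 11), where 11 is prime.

First reduce: 21 ≡ 10 (mod 11).
Pull out 2: since 11 ≡ 3 (mod 8), (2/11) = -1.
Reciprocity: 5 ≡ 1 and 11 ≡ 3 (mod 4), so (5/11) = +(11/5).
Reduce top mod 5: now compute (1/5).
Reached (1/5) = 1. Collecting the sign flips along the way, the symbol is -1.

-1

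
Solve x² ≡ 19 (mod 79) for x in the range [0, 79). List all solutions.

16, 63

Since 79 ≡ 3 (mod 4), a square root of 19 is 19^((79+1)/4) = 19^20 mod 79.
Repeated squaring: 19^2≡45, 19^4≡50, 19^8≡51, 19^16≡73 (mod 79).
19^20 = 19^(16+4) ≡ 16 (mod 79).
Check: 16² = 256 ≡ 19 (mod 79). The two roots are 16 and 63.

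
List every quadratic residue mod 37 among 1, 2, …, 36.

Square k = 1,…,18 (k and 37−k give the same square):
1²=1, 2²=4, 3²=9, 4²=16, 5²=25, 6²=36, 7²≡12, 8²≡27, 9²≡7, 10²≡26, 11²≡10, 12²≡33, 13²≡21, 14²≡11, 15²≡3, 16²≡34, 17²≡30, 18²≡28 (mod 37).
So the quadratic residues mod 37 are {1, 3, 4, 7, 9, 10, 11, 12, 16, 21, 25, 26, 27, 28, 30, 33, 34, 36}.

1, 3, 4, 7, 9, 10, 11, 12, 16, 21, 25, 26, 27, 28, 30, 33, 34, 36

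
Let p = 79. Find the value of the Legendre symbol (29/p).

-1

Reciprocity: 29 ≡ 1 and 79 ≡ 3 (mod 4), so (29/79) = +(79/29).
Reduce top mod 29: now compute (21/29).
Reciprocity: 21 ≡ 1 and 29 ≡ 1 (mod 4), so (21/29) = +(29/21).
Reduce top mod 21: now compute (8/21).
Pull out 2^3: since 21 ≡ 5 (mod 8), (2/21) = -1, so (2/21)^3 = -1.
Reached (1/21) = 1. Collecting the sign flips along the way, the symbol is -1.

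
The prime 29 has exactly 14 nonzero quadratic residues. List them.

Square k = 1,…,14 (k and 29−k give the same square):
1²=1, 2²=4, 3²=9, 4²=16, 5²=25, 6²≡7, 7²≡20, 8²≡6, 9²≡23, 10²≡13, 11²≡5, 12²≡28, 13²≡24, 14²≡22 (mod 29).
So the quadratic residues mod 29 are {1, 4, 5, 6, 7, 9, 13, 16, 20, 22, 23, 24, 25, 28}.

1,4,5,6,7,9,13,16,20,22,23,24,25,28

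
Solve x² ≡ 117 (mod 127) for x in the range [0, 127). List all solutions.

25, 102

Since 127 ≡ 3 (mod 4), a square root of 117 is 117^((127+1)/4) = 117^32 mod 127.
Repeated squaring: 117^2≡100, 117^4≡94, 117^8≡73, 117^16≡122, 117^32≡25 (mod 127).
117^32 = 117^(32) ≡ 25 (mod 127).
Check: 25² = 625 ≡ 117 (mod 127). The two roots are 25 and 102.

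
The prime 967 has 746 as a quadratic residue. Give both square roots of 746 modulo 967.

Since 967 ≡ 3 (mod 4), a square root of 746 is 746^((967+1)/4) = 746^242 mod 967.
Repeated squaring: 746^2≡491, 746^4≡298, 746^8≡807, 746^16≡458, 746^32≡892, 746^64≡790, 746^128≡385 (mod 967).
746^242 = 746^(128+64+32+16+2) ≡ 602 (mod 967).
Check: 602² = 362404 ≡ 746 (mod 967). The two roots are 365 and 602.

365, 602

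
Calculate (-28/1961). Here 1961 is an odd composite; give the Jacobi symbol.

1

First reduce: -28 ≡ 1933 (mod 1961).
Reciprocity: 1933 ≡ 1 and 1961 ≡ 1 (mod 4), so (1933/1961) = +(1961/1933).
Reduce top mod 1933: now compute (28/1933).
Pull out 2^2: since 1933 ≡ 5 (mod 8), (2/1933) = -1, so (2/1933)^2 = +1.
Reciprocity: 7 ≡ 3 and 1933 ≡ 1 (mod 4), so (7/1933) = +(1933/7).
Reduce top mod 7: now compute (1/7).
Reached (1/7) = 1. Collecting the sign flips along the way, the symbol is +1.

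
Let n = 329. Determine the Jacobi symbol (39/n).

-1

Reciprocity: 39 ≡ 3 and 329 ≡ 1 (mod 4), so (39/329) = +(329/39).
Reduce top mod 39: now compute (17/39).
Reciprocity: 17 ≡ 1 and 39 ≡ 3 (mod 4), so (17/39) = +(39/17).
Reduce top mod 17: now compute (5/17).
Reciprocity: 5 ≡ 1 and 17 ≡ 1 (mod 4), so (5/17) = +(17/5).
Reduce top mod 5: now compute (2/5).
Pull out 2: since 5 ≡ 5 (mod 8), (2/5) = -1.
Reached (1/5) = 1. Collecting the sign flips along the way, the symbol is -1.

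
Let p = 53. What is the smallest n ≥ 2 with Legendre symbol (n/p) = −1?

(2/53) = −1, so 2 is the smallest positive non-residue mod 53.

2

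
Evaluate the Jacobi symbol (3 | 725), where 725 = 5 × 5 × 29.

-1

Reciprocity: 3 ≡ 3 and 725 ≡ 1 (mod 4), so (3/725) = +(725/3).
Reduce top mod 3: now compute (2/3).
Pull out 2: since 3 ≡ 3 (mod 8), (2/3) = -1.
Reached (1/3) = 1. Collecting the sign flips along the way, the symbol is -1.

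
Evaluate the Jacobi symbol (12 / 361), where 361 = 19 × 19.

1

Pull out 2^2: since 361 ≡ 1 (mod 8), (2/361) = +1, so (2/361)^2 = +1.
Reciprocity: 3 ≡ 3 and 361 ≡ 1 (mod 4), so (3/361) = +(361/3).
Reduce top mod 3: now compute (1/3).
Reached (1/3) = 1. Collecting the sign flips along the way, the symbol is +1.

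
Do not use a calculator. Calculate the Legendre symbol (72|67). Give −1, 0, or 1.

Euler's criterion: (72/67) ≡ 5^33 (mod 67).
5^2 ≡ 25 (mod 67)
5^4 ≡ 22 (mod 67)
5^8 ≡ 15 (mod 67)
5^16 ≡ 24 (mod 67)
5^32 ≡ 40 (mod 67)
5^33 = 5^(32+1) ≡ 66 (mod 67).
Result is 66 ≡ −1, so (72/67) = −1.

-1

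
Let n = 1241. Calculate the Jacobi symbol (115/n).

Reciprocity: 115 ≡ 3 and 1241 ≡ 1 (mod 4), so (115/1241) = +(1241/115).
Reduce top mod 115: now compute (91/115).
Reciprocity: 91 ≡ 3 and 115 ≡ 3 (mod 4), so (91/115) = −(115/91).
Reduce top mod 91: now compute (24/91).
Pull out 2^3: since 91 ≡ 3 (mod 8), (2/91) = -1, so (2/91)^3 = -1.
Reciprocity: 3 ≡ 3 and 91 ≡ 3 (mod 4), so (3/91) = −(91/3).
Reduce top mod 3: now compute (1/3).
Reached (1/3) = 1. Collecting the sign flips along the way, the symbol is -1.

-1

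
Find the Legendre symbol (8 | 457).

Euler's criterion: (8/457) ≡ 8^228 (mod 457).
8^2 ≡ 64 (mod 457)
8^4 ≡ 440 (mod 457)
8^8 ≡ 289 (mod 457)
8^16 ≡ 347 (mod 457)
8^32 ≡ 218 (mod 457)
8^64 ≡ 453 (mod 457)
8^128 ≡ 16 (mod 457)
8^228 = 8^(128+64+32+4) ≡ 1 (mod 457).
Result is 1, so (8/457) = 1.

1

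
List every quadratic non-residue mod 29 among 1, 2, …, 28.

Square k = 1,…,14 (k and 29−k give the same square):
1²=1, 2²=4, 3²=9, 4²=16, 5²=25, 6²≡7, 7²≡20, 8²≡6, 9²≡23, 10²≡13, 11²≡5, 12²≡28, 13²≡24, 14²≡22 (mod 29).
The residues are {1, 4, 5, 6, 7, 9, 13, 16, 20, 22, 23, 24, 25, 28}; the non-residues are the remaining 14 nonzero classes.

2,3,8,10,11,12,14,15,17,18,19,21,26,27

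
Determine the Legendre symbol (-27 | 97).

1

Euler's criterion: (-27/97) ≡ 70^48 (mod 97).
70^2 ≡ 50 (mod 97)
70^4 ≡ 75 (mod 97)
70^8 ≡ 96 (mod 97)
70^16 ≡ 1 (mod 97)
70^32 ≡ 1 (mod 97)
70^48 = 70^(32+16) ≡ 1 (mod 97).
Result is 1, so (-27/97) = 1.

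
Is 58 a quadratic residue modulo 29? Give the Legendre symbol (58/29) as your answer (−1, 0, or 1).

0

First reduce: 58 ≡ 0 (mod 29).
Top reduces to 0: gcd > 1, so the symbol is 0.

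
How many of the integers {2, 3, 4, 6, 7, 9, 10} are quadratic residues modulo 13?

(2/13) = -1 → non-residue.
(3/13) = +1 → QR.
(4/13) = +1 → QR.
(6/13) = -1 → non-residue.
(7/13) = -1 → non-residue.
(9/13) = +1 → QR.
(10/13) = +1 → QR.
Total quadratic residues among the 7: 4.

4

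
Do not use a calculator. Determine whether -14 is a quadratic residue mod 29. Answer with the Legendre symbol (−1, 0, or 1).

First reduce: -14 ≡ 15 (mod 29).
Reciprocity: 15 ≡ 3 and 29 ≡ 1 (mod 4), so (15/29) = +(29/15).
Reduce top mod 15: now compute (14/15).
Pull out 2: since 15 ≡ 7 (mod 8), (2/15) = +1.
Reciprocity: 7 ≡ 3 and 15 ≡ 3 (mod 4), so (7/15) = −(15/7).
Reduce top mod 7: now compute (1/7).
Reached (1/7) = 1. Collecting the sign flips along the way, the symbol is -1.

-1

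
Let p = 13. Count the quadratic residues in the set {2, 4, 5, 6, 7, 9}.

2

(2/13) = -1 → non-residue.
(4/13) = +1 → QR.
(5/13) = -1 → non-residue.
(6/13) = -1 → non-residue.
(7/13) = -1 → non-residue.
(9/13) = +1 → QR.
Total quadratic residues among the 6: 2.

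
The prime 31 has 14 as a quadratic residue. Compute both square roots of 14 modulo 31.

Since 31 ≡ 3 (mod 4), a square root of 14 is 14^((31+1)/4) = 14^8 mod 31.
Repeated squaring: 14^2≡10, 14^4≡7, 14^8≡18 (mod 31).
14^8 = 14^(8) ≡ 18 (mod 31).
Check: 18² = 324 ≡ 14 (mod 31). The two roots are 13 and 18.

13, 18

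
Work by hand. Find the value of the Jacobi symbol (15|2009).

Reciprocity: 15 ≡ 3 and 2009 ≡ 1 (mod 4), so (15/2009) = +(2009/15).
Reduce top mod 15: now compute (14/15).
Pull out 2: since 15 ≡ 7 (mod 8), (2/15) = +1.
Reciprocity: 7 ≡ 3 and 15 ≡ 3 (mod 4), so (7/15) = −(15/7).
Reduce top mod 7: now compute (1/7).
Reached (1/7) = 1. Collecting the sign flips along the way, the symbol is -1.

-1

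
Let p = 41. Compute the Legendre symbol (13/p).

Reciprocity: 13 ≡ 1 and 41 ≡ 1 (mod 4), so (13/41) = +(41/13).
Reduce top mod 13: now compute (2/13).
Pull out 2: since 13 ≡ 5 (mod 8), (2/13) = -1.
Reached (1/13) = 1. Collecting the sign flips along the way, the symbol is -1.

-1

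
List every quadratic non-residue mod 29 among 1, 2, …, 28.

Square k = 1,…,14 (k and 29−k give the same square):
1²=1, 2²=4, 3²=9, 4²=16, 5²=25, 6²≡7, 7²≡20, 8²≡6, 9²≡23, 10²≡13, 11²≡5, 12²≡28, 13²≡24, 14²≡22 (mod 29).
The residues are {1, 4, 5, 6, 7, 9, 13, 16, 20, 22, 23, 24, 25, 28}; the non-residues are the remaining 14 nonzero classes.

2, 3, 8, 10, 11, 12, 14, 15, 17, 18, 19, 21, 26, 27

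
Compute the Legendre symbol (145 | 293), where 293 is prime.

Reciprocity: 145 ≡ 1 and 293 ≡ 1 (mod 4), so (145/293) = +(293/145).
Reduce top mod 145: now compute (3/145).
Reciprocity: 3 ≡ 3 and 145 ≡ 1 (mod 4), so (3/145) = +(145/3).
Reduce top mod 3: now compute (1/3).
Reached (1/3) = 1. Collecting the sign flips along the way, the symbol is +1.

1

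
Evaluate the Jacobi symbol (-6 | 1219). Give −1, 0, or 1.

First reduce: -6 ≡ 1213 (mod 1219).
Reciprocity: 1213 ≡ 1 and 1219 ≡ 3 (mod 4), so (1213/1219) = +(1219/1213).
Reduce top mod 1213: now compute (6/1213).
Pull out 2: since 1213 ≡ 5 (mod 8), (2/1213) = -1.
Reciprocity: 3 ≡ 3 and 1213 ≡ 1 (mod 4), so (3/1213) = +(1213/3).
Reduce top mod 3: now compute (1/3).
Reached (1/3) = 1. Collecting the sign flips along the way, the symbol is -1.

-1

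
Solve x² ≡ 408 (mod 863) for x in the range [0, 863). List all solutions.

Since 863 ≡ 3 (mod 4), a square root of 408 is 408^((863+1)/4) = 408^216 mod 863.
Repeated squaring: 408^2≡768, 408^4≡395, 408^8≡685, 408^16≡616, 408^32≡599, 408^64≡656, 408^128≡562 (mod 863).
408^216 = 408^(128+64+16+8) ≡ 593 (mod 863).
Check: 593² = 351649 ≡ 408 (mod 863). The two roots are 270 and 593.

270, 593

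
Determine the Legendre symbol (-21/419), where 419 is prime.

First reduce: -21 ≡ 398 (mod 419).
Pull out 2: since 419 ≡ 3 (mod 8), (2/419) = -1.
Reciprocity: 199 ≡ 3 and 419 ≡ 3 (mod 4), so (199/419) = −(419/199).
Reduce top mod 199: now compute (21/199).
Reciprocity: 21 ≡ 1 and 199 ≡ 3 (mod 4), so (21/199) = +(199/21).
Reduce top mod 21: now compute (10/21).
Pull out 2: since 21 ≡ 5 (mod 8), (2/21) = -1.
Reciprocity: 5 ≡ 1 and 21 ≡ 1 (mod 4), so (5/21) = +(21/5).
Reduce top mod 5: now compute (1/5).
Reached (1/5) = 1. Collecting the sign flips along the way, the symbol is -1.

-1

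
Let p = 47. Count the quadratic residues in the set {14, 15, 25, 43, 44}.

(14/47) = +1 → QR.
(15/47) = -1 → non-residue.
(25/47) = +1 → QR.
(43/47) = -1 → non-residue.
(44/47) = -1 → non-residue.
Total quadratic residues among the 5: 2.

2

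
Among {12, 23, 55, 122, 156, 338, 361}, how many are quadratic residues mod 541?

4

(12/541) = +1 → QR.
(23/541) = +1 → QR.
(55/541) = -1 → non-residue.
(122/541) = +1 → QR.
(156/541) = -1 → non-residue.
(338/541) = -1 → non-residue.
(361/541) = +1 → QR.
Total quadratic residues among the 7: 4.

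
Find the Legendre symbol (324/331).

Pull out 2^2: since 331 ≡ 3 (mod 8), (2/331) = -1, so (2/331)^2 = +1.
Reciprocity: 81 ≡ 1 and 331 ≡ 3 (mod 4), so (81/331) = +(331/81).
Reduce top mod 81: now compute (7/81).
Reciprocity: 7 ≡ 3 and 81 ≡ 1 (mod 4), so (7/81) = +(81/7).
Reduce top mod 7: now compute (4/7).
Pull out 2^2: since 7 ≡ 7 (mod 8), (2/7) = +1, so (2/7)^2 = +1.
Reached (1/7) = 1. Collecting the sign flips along the way, the symbol is +1.

1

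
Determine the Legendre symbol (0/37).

0

Top reduces to 0: gcd > 1, so the symbol is 0.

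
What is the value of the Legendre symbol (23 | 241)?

-1

Euler's criterion: (23/241) ≡ 23^120 (mod 241).
23^2 ≡ 47 (mod 241)
23^4 ≡ 40 (mod 241)
23^8 ≡ 154 (mod 241)
23^16 ≡ 98 (mod 241)
23^32 ≡ 205 (mod 241)
23^64 ≡ 91 (mod 241)
23^120 = 23^(64+32+16+8) ≡ 240 (mod 241).
Result is 240 ≡ −1, so (23/241) = −1.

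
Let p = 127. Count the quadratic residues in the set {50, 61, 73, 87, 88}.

(50/127) = +1 → QR.
(61/127) = +1 → QR.
(73/127) = +1 → QR.
(87/127) = +1 → QR.
(88/127) = +1 → QR.
Total quadratic residues among the 5: 5.

5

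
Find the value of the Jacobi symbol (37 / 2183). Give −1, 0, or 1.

Reciprocity: 37 ≡ 1 and 2183 ≡ 3 (mod 4), so (37/2183) = +(2183/37).
Reduce top mod 37: now compute (0/37).
Top reduces to 0: gcd > 1, so the symbol is 0.

0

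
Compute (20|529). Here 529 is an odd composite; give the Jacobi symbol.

1

Pull out 2^2: since 529 ≡ 1 (mod 8), (2/529) = +1, so (2/529)^2 = +1.
Reciprocity: 5 ≡ 1 and 529 ≡ 1 (mod 4), so (5/529) = +(529/5).
Reduce top mod 5: now compute (4/5).
Pull out 2^2: since 5 ≡ 5 (mod 8), (2/5) = -1, so (2/5)^2 = +1.
Reached (1/5) = 1. Collecting the sign flips along the way, the symbol is +1.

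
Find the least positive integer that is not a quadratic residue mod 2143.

(2/2143) = +1, so 2 is a residue.
(3/2143) = −1, so 3 is the smallest positive non-residue mod 2143.

3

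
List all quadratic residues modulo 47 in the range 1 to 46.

Square k = 1,…,23 (k and 47−k give the same square):
1²=1, 2²=4, 3²=9, 4²=16, 5²=25, 6²=36, 7²≡2, 8²≡17, 9²≡34, 10²≡6, 11²≡27, 12²≡3, 13²≡28, 14²≡8, 15²≡37, 16²≡21, 17²≡7, 18²≡42, 19²≡32, 20²≡24, 21²≡18, 22²≡14, 23²≡12 (mod 47).
So the quadratic residues mod 47 are {1, 2, 3, 4, 6, 7, 8, 9, 12, 14, 16, 17, 18, 21, 24, 25, 27, 28, 32, 34, 36, 37, 42}.

1 2 3 4 6 7 8 9 12 14 16 17 18 21 24 25 27 28 32 34 36 37 42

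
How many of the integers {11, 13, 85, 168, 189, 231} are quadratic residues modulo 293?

(11/293) = -1 → non-residue.
(13/293) = -1 → non-residue.
(85/293) = -1 → non-residue.
(168/293) = -1 → non-residue.
(189/293) = +1 → QR.
(231/293) = -1 → non-residue.
Total quadratic residues among the 6: 1.

1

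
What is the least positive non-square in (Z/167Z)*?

(2/167) = +1, so 2 is a residue.
(3/167) = +1, so 3 is a residue.
(4/167) = +1, so 4 is a residue.
(5/167) = −1, so 5 is the smallest positive non-residue mod 167.

5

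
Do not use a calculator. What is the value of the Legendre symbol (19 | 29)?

Euler's criterion: (19/29) ≡ 19^14 (mod 29).
19^2 ≡ 13 (mod 29)
19^4 ≡ 24 (mod 29)
19^8 ≡ 25 (mod 29)
19^14 = 19^(8+4+2) ≡ 28 (mod 29).
Result is 28 ≡ −1, so (19/29) = −1.

-1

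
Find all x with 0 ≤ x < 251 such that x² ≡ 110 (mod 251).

19, 232

Since 251 ≡ 3 (mod 4), a square root of 110 is 110^((251+1)/4) = 110^63 mod 251.
Repeated squaring: 110^2≡52, 110^4≡194, 110^8≡237, 110^16≡196, 110^32≡13 (mod 251).
110^63 = 110^(32+16+8+4+2+1) ≡ 232 (mod 251).
Check: 232² = 53824 ≡ 110 (mod 251). The two roots are 19 and 232.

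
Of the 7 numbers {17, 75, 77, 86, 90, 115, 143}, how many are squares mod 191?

(17/191) = +1 → QR.
(75/191) = +1 → QR.
(77/191) = +1 → QR.
(86/191) = +1 → QR.
(90/191) = +1 → QR.
(115/191) = +1 → QR.
(143/191) = -1 → non-residue.
Total quadratic residues among the 7: 6.

6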